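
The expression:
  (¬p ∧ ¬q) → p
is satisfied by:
  {q: True, p: True}
  {q: True, p: False}
  {p: True, q: False}


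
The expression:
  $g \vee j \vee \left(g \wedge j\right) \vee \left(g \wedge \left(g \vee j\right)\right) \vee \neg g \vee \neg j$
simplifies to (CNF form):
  $\text{True}$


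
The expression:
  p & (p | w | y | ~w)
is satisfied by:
  {p: True}


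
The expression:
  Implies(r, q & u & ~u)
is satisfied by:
  {r: False}


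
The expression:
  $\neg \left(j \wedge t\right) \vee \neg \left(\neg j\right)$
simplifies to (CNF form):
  $\text{True}$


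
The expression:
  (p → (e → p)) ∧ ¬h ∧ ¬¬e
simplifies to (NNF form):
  e ∧ ¬h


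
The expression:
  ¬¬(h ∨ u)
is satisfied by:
  {u: True, h: True}
  {u: True, h: False}
  {h: True, u: False}


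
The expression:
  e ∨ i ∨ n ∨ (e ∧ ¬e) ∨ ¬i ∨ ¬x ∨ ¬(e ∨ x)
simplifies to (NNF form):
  True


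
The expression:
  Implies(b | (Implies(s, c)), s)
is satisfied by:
  {s: True}


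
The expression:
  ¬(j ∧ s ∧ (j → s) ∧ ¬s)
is always true.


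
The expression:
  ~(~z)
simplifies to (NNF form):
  z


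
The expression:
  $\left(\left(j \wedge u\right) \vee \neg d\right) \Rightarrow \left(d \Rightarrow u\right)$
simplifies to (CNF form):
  $\text{True}$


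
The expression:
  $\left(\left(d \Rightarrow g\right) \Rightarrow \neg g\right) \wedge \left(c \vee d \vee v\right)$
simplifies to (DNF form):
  $\left(c \wedge \neg g\right) \vee \left(d \wedge \neg g\right) \vee \left(v \wedge \neg g\right)$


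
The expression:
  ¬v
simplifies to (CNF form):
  ¬v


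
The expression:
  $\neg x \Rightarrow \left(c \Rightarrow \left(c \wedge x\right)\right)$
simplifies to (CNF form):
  $x \vee \neg c$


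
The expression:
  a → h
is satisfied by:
  {h: True, a: False}
  {a: False, h: False}
  {a: True, h: True}


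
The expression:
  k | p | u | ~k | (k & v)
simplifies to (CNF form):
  True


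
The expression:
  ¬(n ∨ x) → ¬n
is always true.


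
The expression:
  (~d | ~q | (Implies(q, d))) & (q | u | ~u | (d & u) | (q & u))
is always true.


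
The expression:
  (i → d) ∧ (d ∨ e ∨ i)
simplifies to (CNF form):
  (d ∨ e) ∧ (d ∨ ¬i)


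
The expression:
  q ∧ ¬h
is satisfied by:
  {q: True, h: False}


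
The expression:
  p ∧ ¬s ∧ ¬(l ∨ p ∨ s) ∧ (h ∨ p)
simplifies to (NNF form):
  False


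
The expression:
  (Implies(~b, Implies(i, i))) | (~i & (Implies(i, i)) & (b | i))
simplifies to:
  True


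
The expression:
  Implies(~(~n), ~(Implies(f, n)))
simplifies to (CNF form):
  ~n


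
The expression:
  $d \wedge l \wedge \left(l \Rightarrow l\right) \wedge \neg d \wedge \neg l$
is never true.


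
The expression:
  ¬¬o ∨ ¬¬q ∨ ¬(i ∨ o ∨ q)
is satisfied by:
  {q: True, o: True, i: False}
  {q: True, o: False, i: False}
  {o: True, q: False, i: False}
  {q: False, o: False, i: False}
  {i: True, q: True, o: True}
  {i: True, q: True, o: False}
  {i: True, o: True, q: False}


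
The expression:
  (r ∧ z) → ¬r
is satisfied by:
  {z: False, r: False}
  {r: True, z: False}
  {z: True, r: False}


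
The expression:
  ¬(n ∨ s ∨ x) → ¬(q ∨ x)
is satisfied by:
  {n: True, x: True, s: True, q: False}
  {n: True, x: True, s: False, q: False}
  {n: True, s: True, q: False, x: False}
  {n: True, s: False, q: False, x: False}
  {x: True, s: True, q: False, n: False}
  {x: True, s: False, q: False, n: False}
  {s: True, x: False, q: False, n: False}
  {s: False, x: False, q: False, n: False}
  {n: True, x: True, q: True, s: True}
  {n: True, x: True, q: True, s: False}
  {n: True, q: True, s: True, x: False}
  {n: True, q: True, s: False, x: False}
  {q: True, x: True, s: True, n: False}
  {q: True, x: True, s: False, n: False}
  {q: True, s: True, x: False, n: False}


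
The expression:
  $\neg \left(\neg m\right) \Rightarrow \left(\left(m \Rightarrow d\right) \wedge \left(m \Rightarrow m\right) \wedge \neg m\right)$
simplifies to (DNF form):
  $\neg m$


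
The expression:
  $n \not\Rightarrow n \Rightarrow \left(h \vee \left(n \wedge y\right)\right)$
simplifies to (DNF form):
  $\text{True}$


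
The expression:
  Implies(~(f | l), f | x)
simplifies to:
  f | l | x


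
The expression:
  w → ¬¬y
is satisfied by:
  {y: True, w: False}
  {w: False, y: False}
  {w: True, y: True}


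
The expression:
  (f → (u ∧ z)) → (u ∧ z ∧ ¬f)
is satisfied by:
  {f: True, u: False, z: False}
  {f: True, z: True, u: False}
  {f: True, u: True, z: False}
  {z: True, u: True, f: False}


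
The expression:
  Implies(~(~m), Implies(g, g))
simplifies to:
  True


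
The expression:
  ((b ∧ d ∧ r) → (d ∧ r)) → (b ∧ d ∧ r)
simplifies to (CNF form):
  b ∧ d ∧ r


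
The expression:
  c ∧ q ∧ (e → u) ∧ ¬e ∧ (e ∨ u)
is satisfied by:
  {c: True, u: True, q: True, e: False}


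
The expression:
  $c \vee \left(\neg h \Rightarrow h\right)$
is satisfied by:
  {c: True, h: True}
  {c: True, h: False}
  {h: True, c: False}


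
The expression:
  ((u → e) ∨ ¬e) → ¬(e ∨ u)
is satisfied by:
  {u: False, e: False}


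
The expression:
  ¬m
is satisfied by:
  {m: False}


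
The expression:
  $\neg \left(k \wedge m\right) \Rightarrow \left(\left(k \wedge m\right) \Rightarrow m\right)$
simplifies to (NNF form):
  $\text{True}$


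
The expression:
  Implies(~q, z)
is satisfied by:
  {q: True, z: True}
  {q: True, z: False}
  {z: True, q: False}


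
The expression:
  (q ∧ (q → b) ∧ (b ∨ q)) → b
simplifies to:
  True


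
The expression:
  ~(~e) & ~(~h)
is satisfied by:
  {h: True, e: True}


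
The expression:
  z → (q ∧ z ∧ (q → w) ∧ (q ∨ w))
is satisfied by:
  {q: True, w: True, z: False}
  {q: True, w: False, z: False}
  {w: True, q: False, z: False}
  {q: False, w: False, z: False}
  {q: True, z: True, w: True}


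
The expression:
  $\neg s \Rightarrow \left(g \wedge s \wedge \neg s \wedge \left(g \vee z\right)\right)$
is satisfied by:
  {s: True}


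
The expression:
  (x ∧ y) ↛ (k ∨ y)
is never true.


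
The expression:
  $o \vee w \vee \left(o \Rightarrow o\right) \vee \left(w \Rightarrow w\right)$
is always true.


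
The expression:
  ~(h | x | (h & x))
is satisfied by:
  {x: False, h: False}


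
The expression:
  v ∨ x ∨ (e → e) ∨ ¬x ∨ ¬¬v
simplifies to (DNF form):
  True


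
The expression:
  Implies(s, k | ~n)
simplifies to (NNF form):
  k | ~n | ~s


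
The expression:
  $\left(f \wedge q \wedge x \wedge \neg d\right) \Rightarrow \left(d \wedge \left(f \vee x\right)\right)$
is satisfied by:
  {d: True, x: False, q: False, f: False}
  {d: False, x: False, q: False, f: False}
  {f: True, d: True, x: False, q: False}
  {f: True, d: False, x: False, q: False}
  {d: True, q: True, f: False, x: False}
  {q: True, f: False, x: False, d: False}
  {f: True, q: True, d: True, x: False}
  {f: True, q: True, d: False, x: False}
  {d: True, x: True, f: False, q: False}
  {x: True, f: False, q: False, d: False}
  {d: True, f: True, x: True, q: False}
  {f: True, x: True, d: False, q: False}
  {d: True, q: True, x: True, f: False}
  {q: True, x: True, f: False, d: False}
  {f: True, q: True, x: True, d: True}


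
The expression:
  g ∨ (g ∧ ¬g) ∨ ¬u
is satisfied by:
  {g: True, u: False}
  {u: False, g: False}
  {u: True, g: True}


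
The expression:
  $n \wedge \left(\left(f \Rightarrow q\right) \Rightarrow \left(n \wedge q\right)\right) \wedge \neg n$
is never true.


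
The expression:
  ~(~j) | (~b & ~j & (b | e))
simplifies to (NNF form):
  j | (e & ~b)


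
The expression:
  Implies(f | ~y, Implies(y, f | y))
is always true.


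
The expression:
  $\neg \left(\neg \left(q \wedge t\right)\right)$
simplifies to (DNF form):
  $q \wedge t$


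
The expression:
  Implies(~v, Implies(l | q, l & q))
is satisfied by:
  {v: True, l: False, q: False}
  {q: True, v: True, l: False}
  {l: True, v: True, q: False}
  {q: True, l: True, v: True}
  {q: False, v: False, l: False}
  {q: True, l: True, v: False}


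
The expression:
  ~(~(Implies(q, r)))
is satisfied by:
  {r: True, q: False}
  {q: False, r: False}
  {q: True, r: True}


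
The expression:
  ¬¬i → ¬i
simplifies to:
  ¬i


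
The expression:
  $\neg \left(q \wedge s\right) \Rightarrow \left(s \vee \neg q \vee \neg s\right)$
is always true.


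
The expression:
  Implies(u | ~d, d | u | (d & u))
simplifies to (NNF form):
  d | u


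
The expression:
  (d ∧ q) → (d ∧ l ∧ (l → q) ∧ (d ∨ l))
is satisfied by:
  {l: True, d: False, q: False}
  {l: False, d: False, q: False}
  {q: True, l: True, d: False}
  {q: True, l: False, d: False}
  {d: True, l: True, q: False}
  {d: True, l: False, q: False}
  {d: True, q: True, l: True}


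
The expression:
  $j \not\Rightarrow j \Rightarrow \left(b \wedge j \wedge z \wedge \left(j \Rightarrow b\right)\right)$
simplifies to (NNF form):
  $\text{True}$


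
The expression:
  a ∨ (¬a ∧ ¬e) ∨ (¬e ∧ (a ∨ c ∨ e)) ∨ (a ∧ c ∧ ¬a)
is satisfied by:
  {a: True, e: False}
  {e: False, a: False}
  {e: True, a: True}


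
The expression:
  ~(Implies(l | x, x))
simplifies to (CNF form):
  l & ~x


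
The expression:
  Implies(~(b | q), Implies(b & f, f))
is always true.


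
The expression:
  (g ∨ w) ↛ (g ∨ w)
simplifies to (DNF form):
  False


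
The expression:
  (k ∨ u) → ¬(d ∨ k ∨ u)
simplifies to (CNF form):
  ¬k ∧ ¬u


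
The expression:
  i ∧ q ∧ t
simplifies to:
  i ∧ q ∧ t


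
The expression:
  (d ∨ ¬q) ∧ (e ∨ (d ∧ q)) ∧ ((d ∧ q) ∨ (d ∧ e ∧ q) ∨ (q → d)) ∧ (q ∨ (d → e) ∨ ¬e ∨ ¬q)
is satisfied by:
  {d: True, e: True, q: False}
  {e: True, q: False, d: False}
  {q: True, d: True, e: True}
  {q: True, d: True, e: False}


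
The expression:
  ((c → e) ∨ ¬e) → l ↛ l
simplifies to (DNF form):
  False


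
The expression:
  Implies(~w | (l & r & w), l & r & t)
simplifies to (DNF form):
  (w & ~l) | (w & ~r) | (l & r & t)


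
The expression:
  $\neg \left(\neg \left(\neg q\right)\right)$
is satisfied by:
  {q: False}


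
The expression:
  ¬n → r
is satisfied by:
  {r: True, n: True}
  {r: True, n: False}
  {n: True, r: False}


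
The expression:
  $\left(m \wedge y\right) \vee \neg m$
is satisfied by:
  {y: True, m: False}
  {m: False, y: False}
  {m: True, y: True}


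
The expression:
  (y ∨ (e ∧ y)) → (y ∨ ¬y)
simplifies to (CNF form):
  True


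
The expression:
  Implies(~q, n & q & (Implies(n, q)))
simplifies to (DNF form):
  q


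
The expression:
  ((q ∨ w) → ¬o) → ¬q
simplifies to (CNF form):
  o ∨ ¬q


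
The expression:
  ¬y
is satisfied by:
  {y: False}


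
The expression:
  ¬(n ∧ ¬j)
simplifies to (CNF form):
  j ∨ ¬n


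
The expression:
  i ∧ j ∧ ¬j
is never true.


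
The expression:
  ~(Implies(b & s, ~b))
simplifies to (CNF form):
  b & s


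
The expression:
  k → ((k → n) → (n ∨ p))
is always true.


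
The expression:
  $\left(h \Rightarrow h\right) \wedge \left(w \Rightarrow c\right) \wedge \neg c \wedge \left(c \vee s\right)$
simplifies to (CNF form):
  $s \wedge \neg c \wedge \neg w$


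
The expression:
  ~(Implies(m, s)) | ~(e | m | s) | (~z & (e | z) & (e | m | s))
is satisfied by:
  {m: True, e: False, s: False, z: False}
  {m: False, e: False, s: False, z: False}
  {z: True, m: True, e: False, s: False}
  {z: True, m: False, e: False, s: False}
  {e: True, m: True, z: False, s: False}
  {e: True, z: False, m: False, s: False}
  {z: True, e: True, m: True, s: False}
  {s: True, e: True, m: True, z: False}
  {s: True, e: True, m: False, z: False}


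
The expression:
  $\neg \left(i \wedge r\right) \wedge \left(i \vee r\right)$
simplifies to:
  $\left(i \wedge \neg r\right) \vee \left(r \wedge \neg i\right)$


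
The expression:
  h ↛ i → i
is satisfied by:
  {i: True, h: False}
  {h: False, i: False}
  {h: True, i: True}


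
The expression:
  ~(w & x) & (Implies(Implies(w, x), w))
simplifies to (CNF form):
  w & ~x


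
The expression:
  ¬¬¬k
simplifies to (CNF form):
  ¬k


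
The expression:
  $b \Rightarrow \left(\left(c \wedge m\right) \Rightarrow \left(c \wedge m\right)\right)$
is always true.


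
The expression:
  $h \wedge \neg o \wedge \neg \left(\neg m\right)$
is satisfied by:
  {h: True, m: True, o: False}


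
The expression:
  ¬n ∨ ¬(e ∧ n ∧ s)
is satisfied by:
  {s: False, e: False, n: False}
  {n: True, s: False, e: False}
  {e: True, s: False, n: False}
  {n: True, e: True, s: False}
  {s: True, n: False, e: False}
  {n: True, s: True, e: False}
  {e: True, s: True, n: False}


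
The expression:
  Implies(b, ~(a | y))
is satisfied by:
  {a: False, b: False, y: False}
  {y: True, a: False, b: False}
  {a: True, y: False, b: False}
  {y: True, a: True, b: False}
  {b: True, y: False, a: False}


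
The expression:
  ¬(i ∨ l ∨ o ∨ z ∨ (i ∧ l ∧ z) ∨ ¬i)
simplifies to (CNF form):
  False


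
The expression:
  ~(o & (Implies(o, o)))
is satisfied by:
  {o: False}


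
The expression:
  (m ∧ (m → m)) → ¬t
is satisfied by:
  {m: False, t: False}
  {t: True, m: False}
  {m: True, t: False}


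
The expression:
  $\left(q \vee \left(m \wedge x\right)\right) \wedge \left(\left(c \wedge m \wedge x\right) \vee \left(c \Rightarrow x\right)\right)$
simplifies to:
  $\left(m \wedge x\right) \vee \left(q \wedge x\right) \vee \left(q \wedge \neg c\right)$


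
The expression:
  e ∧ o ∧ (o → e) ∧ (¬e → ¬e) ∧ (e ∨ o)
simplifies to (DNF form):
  e ∧ o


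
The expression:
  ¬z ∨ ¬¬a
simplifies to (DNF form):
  a ∨ ¬z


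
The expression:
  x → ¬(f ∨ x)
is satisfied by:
  {x: False}


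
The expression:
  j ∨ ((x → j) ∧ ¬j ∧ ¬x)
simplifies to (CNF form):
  j ∨ ¬x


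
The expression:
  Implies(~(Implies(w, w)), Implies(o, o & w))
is always true.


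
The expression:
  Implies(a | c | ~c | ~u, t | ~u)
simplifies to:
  t | ~u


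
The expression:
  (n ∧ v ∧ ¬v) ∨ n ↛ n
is never true.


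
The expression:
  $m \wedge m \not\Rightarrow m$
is never true.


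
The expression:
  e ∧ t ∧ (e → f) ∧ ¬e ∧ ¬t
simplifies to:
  False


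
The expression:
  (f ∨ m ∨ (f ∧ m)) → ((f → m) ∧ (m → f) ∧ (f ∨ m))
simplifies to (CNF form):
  (f ∨ ¬f) ∧ (f ∨ ¬m) ∧ (m ∨ ¬f) ∧ (m ∨ ¬m)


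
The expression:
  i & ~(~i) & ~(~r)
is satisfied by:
  {r: True, i: True}


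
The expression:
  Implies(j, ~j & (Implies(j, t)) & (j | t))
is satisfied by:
  {j: False}


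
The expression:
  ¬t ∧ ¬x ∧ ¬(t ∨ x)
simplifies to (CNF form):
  ¬t ∧ ¬x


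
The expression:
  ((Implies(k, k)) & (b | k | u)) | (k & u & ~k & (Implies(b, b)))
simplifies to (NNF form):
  b | k | u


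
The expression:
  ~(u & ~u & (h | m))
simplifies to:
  True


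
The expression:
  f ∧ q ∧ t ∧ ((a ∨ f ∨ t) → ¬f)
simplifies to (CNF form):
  False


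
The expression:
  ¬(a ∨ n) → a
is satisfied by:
  {n: True, a: True}
  {n: True, a: False}
  {a: True, n: False}


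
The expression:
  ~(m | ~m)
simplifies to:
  False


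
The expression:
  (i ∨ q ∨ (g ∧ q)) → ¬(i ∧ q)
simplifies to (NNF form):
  ¬i ∨ ¬q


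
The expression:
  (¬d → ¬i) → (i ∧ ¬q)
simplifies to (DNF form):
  (i ∧ ¬d) ∨ (i ∧ ¬q)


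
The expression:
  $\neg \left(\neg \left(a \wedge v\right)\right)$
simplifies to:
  $a \wedge v$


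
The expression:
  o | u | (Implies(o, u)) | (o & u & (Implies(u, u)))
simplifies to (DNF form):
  True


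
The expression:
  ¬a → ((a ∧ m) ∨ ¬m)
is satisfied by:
  {a: True, m: False}
  {m: False, a: False}
  {m: True, a: True}


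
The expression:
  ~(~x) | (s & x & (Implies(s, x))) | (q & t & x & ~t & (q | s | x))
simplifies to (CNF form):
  x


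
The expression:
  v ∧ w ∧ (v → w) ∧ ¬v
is never true.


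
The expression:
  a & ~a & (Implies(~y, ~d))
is never true.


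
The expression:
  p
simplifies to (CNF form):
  p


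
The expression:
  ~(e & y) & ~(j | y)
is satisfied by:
  {y: False, j: False}


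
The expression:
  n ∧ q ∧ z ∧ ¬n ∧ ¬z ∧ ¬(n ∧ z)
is never true.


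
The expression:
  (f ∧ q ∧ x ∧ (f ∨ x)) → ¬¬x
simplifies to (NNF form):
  True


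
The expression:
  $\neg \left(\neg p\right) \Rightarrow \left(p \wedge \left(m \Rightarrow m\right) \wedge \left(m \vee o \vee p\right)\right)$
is always true.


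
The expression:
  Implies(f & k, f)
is always true.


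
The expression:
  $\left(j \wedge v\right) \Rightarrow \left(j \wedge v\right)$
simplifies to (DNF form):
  $\text{True}$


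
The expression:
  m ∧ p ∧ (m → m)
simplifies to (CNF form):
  m ∧ p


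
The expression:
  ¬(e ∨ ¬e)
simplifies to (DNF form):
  False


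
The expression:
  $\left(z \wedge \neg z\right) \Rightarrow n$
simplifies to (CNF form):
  $\text{True}$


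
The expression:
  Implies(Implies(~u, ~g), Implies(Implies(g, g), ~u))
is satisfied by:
  {u: False}


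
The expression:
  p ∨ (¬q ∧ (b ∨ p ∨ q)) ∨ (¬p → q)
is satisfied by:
  {b: True, q: True, p: True}
  {b: True, q: True, p: False}
  {b: True, p: True, q: False}
  {b: True, p: False, q: False}
  {q: True, p: True, b: False}
  {q: True, p: False, b: False}
  {p: True, q: False, b: False}


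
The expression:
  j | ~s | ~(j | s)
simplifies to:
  j | ~s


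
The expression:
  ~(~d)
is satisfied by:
  {d: True}


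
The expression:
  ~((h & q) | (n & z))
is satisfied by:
  {n: False, h: False, z: False, q: False}
  {q: True, n: False, h: False, z: False}
  {z: True, n: False, h: False, q: False}
  {q: True, z: True, n: False, h: False}
  {h: True, z: False, n: False, q: False}
  {z: True, h: True, n: False, q: False}
  {n: True, z: False, h: False, q: False}
  {q: True, n: True, z: False, h: False}
  {h: True, n: True, z: False, q: False}


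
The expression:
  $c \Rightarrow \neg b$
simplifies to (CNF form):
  $\neg b \vee \neg c$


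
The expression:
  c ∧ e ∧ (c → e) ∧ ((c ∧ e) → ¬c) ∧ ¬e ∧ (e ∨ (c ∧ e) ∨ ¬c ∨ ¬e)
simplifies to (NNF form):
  False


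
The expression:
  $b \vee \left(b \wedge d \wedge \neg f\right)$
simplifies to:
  $b$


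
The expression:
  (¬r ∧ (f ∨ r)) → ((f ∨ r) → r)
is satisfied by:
  {r: True, f: False}
  {f: False, r: False}
  {f: True, r: True}


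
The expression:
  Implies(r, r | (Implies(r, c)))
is always true.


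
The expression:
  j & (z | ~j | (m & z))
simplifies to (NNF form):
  j & z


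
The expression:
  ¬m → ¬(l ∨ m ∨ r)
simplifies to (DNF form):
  m ∨ (¬l ∧ ¬r)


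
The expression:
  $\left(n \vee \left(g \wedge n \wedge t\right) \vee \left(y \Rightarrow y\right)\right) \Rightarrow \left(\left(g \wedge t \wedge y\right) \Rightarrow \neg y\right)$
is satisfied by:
  {g: False, t: False, y: False}
  {y: True, g: False, t: False}
  {t: True, g: False, y: False}
  {y: True, t: True, g: False}
  {g: True, y: False, t: False}
  {y: True, g: True, t: False}
  {t: True, g: True, y: False}


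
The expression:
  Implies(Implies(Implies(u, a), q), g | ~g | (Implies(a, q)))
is always true.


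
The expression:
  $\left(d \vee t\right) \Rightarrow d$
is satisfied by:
  {d: True, t: False}
  {t: False, d: False}
  {t: True, d: True}


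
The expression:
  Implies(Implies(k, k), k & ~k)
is never true.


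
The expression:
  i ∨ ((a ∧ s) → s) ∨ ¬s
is always true.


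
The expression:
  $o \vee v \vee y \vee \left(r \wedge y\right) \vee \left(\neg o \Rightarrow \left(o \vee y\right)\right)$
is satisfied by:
  {y: True, o: True, v: True}
  {y: True, o: True, v: False}
  {y: True, v: True, o: False}
  {y: True, v: False, o: False}
  {o: True, v: True, y: False}
  {o: True, v: False, y: False}
  {v: True, o: False, y: False}


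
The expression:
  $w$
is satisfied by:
  {w: True}


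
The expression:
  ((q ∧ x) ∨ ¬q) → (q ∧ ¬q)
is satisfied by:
  {q: True, x: False}


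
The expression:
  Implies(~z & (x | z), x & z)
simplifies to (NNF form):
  z | ~x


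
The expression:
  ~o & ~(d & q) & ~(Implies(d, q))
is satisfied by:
  {d: True, q: False, o: False}


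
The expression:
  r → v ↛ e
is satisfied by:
  {v: True, e: False, r: False}
  {e: False, r: False, v: False}
  {v: True, e: True, r: False}
  {e: True, v: False, r: False}
  {r: True, v: True, e: False}


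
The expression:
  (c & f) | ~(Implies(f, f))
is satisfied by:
  {c: True, f: True}


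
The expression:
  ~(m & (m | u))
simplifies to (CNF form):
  ~m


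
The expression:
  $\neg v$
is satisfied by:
  {v: False}


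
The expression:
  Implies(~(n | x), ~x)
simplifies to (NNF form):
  True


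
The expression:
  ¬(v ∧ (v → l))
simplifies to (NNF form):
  ¬l ∨ ¬v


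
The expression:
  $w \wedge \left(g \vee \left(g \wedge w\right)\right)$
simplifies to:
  $g \wedge w$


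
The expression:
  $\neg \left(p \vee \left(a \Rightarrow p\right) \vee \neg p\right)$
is never true.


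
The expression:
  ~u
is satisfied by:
  {u: False}


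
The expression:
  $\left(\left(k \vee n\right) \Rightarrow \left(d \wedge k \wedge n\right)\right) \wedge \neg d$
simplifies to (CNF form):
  $\neg d \wedge \neg k \wedge \neg n$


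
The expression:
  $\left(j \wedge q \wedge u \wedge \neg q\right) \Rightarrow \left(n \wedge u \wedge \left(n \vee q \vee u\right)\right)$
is always true.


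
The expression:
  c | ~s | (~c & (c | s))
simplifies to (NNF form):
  True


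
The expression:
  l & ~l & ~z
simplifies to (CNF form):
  False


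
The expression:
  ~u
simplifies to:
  ~u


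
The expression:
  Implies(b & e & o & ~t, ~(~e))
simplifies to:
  True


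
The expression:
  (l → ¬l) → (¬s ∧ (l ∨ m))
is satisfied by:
  {l: True, m: True, s: False}
  {l: True, s: False, m: False}
  {l: True, m: True, s: True}
  {l: True, s: True, m: False}
  {m: True, s: False, l: False}


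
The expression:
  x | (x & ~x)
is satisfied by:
  {x: True}


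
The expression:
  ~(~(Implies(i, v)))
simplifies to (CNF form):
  v | ~i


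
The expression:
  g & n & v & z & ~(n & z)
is never true.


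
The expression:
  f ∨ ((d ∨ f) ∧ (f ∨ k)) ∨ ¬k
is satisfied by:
  {d: True, f: True, k: False}
  {d: True, f: False, k: False}
  {f: True, d: False, k: False}
  {d: False, f: False, k: False}
  {d: True, k: True, f: True}
  {d: True, k: True, f: False}
  {k: True, f: True, d: False}


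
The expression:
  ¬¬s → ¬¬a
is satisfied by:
  {a: True, s: False}
  {s: False, a: False}
  {s: True, a: True}


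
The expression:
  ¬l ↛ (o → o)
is never true.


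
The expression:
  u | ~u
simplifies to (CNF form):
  True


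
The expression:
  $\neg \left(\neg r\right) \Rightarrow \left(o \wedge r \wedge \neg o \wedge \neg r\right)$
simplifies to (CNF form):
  $\neg r$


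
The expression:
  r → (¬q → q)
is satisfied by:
  {q: True, r: False}
  {r: False, q: False}
  {r: True, q: True}


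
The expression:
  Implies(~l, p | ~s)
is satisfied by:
  {l: True, p: True, s: False}
  {l: True, s: False, p: False}
  {p: True, s: False, l: False}
  {p: False, s: False, l: False}
  {l: True, p: True, s: True}
  {l: True, s: True, p: False}
  {p: True, s: True, l: False}


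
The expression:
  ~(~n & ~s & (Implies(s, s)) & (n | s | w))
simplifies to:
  n | s | ~w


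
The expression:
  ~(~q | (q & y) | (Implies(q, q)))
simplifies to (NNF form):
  False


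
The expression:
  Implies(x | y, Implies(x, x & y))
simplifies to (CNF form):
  y | ~x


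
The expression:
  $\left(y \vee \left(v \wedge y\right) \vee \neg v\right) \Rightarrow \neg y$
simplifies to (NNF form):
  $\neg y$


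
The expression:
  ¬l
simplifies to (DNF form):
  ¬l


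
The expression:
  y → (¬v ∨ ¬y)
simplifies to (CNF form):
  ¬v ∨ ¬y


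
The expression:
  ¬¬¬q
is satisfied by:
  {q: False}


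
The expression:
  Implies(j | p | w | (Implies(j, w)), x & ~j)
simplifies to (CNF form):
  x & ~j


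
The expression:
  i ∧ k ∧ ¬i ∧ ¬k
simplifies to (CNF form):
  False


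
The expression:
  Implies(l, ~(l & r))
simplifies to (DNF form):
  ~l | ~r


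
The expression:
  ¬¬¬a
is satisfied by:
  {a: False}


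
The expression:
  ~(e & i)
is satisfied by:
  {e: False, i: False}
  {i: True, e: False}
  {e: True, i: False}


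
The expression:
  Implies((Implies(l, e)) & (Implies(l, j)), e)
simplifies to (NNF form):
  e | l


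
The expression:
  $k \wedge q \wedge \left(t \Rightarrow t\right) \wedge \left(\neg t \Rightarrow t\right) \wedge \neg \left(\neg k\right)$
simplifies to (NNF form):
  $k \wedge q \wedge t$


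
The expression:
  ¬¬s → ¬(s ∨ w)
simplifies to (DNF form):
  ¬s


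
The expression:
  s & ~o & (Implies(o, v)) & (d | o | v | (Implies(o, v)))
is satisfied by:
  {s: True, o: False}


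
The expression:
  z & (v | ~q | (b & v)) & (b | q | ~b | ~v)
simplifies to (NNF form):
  z & (v | ~q)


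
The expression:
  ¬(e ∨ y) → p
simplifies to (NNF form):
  e ∨ p ∨ y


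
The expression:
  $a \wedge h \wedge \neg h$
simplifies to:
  $\text{False}$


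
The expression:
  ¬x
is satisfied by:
  {x: False}


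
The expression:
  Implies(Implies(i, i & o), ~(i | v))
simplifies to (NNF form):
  (i & ~o) | (~i & ~v)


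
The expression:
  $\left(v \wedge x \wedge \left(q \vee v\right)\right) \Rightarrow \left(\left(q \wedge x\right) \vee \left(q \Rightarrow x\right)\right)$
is always true.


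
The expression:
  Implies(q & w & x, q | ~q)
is always true.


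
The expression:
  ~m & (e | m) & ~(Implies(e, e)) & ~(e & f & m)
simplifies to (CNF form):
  False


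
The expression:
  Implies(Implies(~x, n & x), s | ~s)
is always true.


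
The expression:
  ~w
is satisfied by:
  {w: False}


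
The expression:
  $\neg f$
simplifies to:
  $\neg f$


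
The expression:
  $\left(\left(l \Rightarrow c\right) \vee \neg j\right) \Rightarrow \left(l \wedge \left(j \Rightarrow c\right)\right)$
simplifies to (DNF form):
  $l$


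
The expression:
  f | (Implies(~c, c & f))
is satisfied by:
  {c: True, f: True}
  {c: True, f: False}
  {f: True, c: False}


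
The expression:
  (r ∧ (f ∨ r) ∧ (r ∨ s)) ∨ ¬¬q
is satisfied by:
  {r: True, q: True}
  {r: True, q: False}
  {q: True, r: False}


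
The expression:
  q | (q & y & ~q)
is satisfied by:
  {q: True}


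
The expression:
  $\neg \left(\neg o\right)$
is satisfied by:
  {o: True}


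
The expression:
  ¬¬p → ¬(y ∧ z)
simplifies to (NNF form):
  ¬p ∨ ¬y ∨ ¬z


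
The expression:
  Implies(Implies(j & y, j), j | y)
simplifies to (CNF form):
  j | y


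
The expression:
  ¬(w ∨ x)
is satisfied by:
  {x: False, w: False}


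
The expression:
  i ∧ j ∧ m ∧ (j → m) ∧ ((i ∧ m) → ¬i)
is never true.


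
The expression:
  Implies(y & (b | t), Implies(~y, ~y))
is always true.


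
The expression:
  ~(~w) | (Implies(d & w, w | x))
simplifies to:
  True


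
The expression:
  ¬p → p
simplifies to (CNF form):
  p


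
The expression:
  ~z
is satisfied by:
  {z: False}


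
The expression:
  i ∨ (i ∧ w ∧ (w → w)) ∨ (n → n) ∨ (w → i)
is always true.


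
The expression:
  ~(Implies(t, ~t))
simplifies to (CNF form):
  t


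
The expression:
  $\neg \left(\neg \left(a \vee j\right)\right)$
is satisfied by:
  {a: True, j: True}
  {a: True, j: False}
  {j: True, a: False}


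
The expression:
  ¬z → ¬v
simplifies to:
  z ∨ ¬v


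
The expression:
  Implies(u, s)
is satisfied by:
  {s: True, u: False}
  {u: False, s: False}
  {u: True, s: True}


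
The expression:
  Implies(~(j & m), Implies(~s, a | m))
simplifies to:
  a | m | s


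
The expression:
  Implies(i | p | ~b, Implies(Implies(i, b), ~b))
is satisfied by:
  {p: False, b: False, i: False}
  {i: True, p: False, b: False}
  {p: True, i: False, b: False}
  {i: True, p: True, b: False}
  {b: True, i: False, p: False}


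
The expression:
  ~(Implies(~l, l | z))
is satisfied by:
  {z: False, l: False}


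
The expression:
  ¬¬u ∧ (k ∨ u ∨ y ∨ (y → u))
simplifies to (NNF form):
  u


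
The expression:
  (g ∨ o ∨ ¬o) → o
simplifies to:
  o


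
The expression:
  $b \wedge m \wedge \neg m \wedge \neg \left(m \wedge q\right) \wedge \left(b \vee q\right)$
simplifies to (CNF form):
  $\text{False}$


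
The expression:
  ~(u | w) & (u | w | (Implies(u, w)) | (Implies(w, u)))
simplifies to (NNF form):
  ~u & ~w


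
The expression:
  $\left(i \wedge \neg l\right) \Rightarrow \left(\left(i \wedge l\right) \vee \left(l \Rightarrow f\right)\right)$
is always true.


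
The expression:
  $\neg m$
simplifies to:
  $\neg m$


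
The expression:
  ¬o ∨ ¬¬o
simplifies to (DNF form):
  True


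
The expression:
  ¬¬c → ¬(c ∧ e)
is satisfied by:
  {c: False, e: False}
  {e: True, c: False}
  {c: True, e: False}


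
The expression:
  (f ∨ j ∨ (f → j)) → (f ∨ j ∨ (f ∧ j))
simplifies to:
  f ∨ j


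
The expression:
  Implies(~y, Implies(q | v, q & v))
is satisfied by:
  {y: True, v: False, q: False}
  {y: True, q: True, v: False}
  {y: True, v: True, q: False}
  {y: True, q: True, v: True}
  {q: False, v: False, y: False}
  {q: True, v: True, y: False}


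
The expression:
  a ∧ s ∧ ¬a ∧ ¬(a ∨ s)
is never true.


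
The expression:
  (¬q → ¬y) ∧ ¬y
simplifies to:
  ¬y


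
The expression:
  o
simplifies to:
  o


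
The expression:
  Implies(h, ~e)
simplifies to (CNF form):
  ~e | ~h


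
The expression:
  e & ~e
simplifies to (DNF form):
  False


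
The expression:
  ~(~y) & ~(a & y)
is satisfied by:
  {y: True, a: False}


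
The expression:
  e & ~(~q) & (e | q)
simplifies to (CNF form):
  e & q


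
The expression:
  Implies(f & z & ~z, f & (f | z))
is always true.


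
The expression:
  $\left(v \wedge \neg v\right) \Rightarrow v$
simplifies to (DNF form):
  $\text{True}$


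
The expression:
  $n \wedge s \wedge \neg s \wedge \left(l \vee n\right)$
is never true.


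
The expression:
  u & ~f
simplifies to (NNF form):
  u & ~f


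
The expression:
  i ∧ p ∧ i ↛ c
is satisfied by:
  {i: True, p: True, c: False}


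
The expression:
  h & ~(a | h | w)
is never true.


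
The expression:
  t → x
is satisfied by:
  {x: True, t: False}
  {t: False, x: False}
  {t: True, x: True}


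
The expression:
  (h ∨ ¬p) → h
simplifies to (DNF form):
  h ∨ p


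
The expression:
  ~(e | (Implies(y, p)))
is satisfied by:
  {y: True, e: False, p: False}


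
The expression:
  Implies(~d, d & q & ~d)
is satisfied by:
  {d: True}


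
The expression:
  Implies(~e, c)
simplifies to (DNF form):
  c | e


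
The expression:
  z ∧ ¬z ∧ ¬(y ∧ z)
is never true.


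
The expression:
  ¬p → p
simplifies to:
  p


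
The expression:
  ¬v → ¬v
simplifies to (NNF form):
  True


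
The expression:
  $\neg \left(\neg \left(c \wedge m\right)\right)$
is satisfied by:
  {c: True, m: True}


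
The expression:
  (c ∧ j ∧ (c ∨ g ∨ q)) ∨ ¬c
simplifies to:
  j ∨ ¬c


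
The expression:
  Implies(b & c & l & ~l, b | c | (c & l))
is always true.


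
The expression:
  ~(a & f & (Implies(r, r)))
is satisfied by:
  {a: False, f: False}
  {f: True, a: False}
  {a: True, f: False}


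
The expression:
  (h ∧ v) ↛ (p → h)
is never true.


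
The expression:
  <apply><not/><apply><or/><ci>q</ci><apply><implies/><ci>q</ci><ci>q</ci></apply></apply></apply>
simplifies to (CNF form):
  <false/>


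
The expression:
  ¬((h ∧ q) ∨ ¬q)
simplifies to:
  q ∧ ¬h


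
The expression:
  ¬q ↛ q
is always true.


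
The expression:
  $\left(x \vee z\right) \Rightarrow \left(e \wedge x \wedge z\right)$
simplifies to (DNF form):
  $\left(z \wedge \neg z\right) \vee \left(\neg x \wedge \neg z\right) \vee \left(e \wedge x \wedge z\right) \vee \left(e \wedge x \wedge \neg x\right) \vee \left(e \wedge z \wedge \neg z\right) \vee \left(e \wedge \neg x \wedge \neg z\right) \vee \left(x \wedge z \wedge \neg z\right) \vee \left(x \wedge \neg x \wedge \neg z\right)$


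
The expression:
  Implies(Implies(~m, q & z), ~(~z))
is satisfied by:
  {z: True, m: False}
  {m: False, z: False}
  {m: True, z: True}


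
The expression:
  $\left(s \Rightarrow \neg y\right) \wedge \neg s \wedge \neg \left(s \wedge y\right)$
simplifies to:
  $\neg s$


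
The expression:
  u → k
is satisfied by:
  {k: True, u: False}
  {u: False, k: False}
  {u: True, k: True}


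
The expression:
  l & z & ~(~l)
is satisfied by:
  {z: True, l: True}


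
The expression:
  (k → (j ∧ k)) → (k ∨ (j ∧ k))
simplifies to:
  k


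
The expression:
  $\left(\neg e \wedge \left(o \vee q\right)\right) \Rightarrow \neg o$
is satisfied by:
  {e: True, o: False}
  {o: False, e: False}
  {o: True, e: True}


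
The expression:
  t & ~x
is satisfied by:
  {t: True, x: False}


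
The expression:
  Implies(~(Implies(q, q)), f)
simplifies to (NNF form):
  True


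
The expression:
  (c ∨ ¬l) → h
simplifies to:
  h ∨ (l ∧ ¬c)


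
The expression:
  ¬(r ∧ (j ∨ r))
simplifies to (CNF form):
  ¬r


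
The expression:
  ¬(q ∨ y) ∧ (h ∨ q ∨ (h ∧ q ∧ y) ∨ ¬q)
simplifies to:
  ¬q ∧ ¬y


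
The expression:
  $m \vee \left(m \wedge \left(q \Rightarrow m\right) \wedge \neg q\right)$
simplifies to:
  $m$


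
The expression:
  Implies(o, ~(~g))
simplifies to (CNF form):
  g | ~o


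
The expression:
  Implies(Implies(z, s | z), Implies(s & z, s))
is always true.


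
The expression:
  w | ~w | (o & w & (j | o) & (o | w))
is always true.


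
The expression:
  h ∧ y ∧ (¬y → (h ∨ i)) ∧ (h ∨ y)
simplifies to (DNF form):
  h ∧ y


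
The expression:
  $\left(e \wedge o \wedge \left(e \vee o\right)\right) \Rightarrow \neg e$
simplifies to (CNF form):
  $\neg e \vee \neg o$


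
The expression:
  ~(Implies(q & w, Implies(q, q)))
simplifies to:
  False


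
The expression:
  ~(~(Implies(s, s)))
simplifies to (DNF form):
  True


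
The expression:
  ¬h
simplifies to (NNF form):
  ¬h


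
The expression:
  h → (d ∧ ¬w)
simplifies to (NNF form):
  (d ∧ ¬w) ∨ ¬h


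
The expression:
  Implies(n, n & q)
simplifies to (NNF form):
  q | ~n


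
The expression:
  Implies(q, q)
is always true.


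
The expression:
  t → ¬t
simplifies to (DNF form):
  ¬t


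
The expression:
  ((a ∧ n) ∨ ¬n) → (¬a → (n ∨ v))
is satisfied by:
  {n: True, a: True, v: True}
  {n: True, a: True, v: False}
  {n: True, v: True, a: False}
  {n: True, v: False, a: False}
  {a: True, v: True, n: False}
  {a: True, v: False, n: False}
  {v: True, a: False, n: False}


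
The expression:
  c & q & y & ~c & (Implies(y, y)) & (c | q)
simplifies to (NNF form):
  False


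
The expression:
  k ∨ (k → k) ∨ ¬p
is always true.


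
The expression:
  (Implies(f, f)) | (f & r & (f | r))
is always true.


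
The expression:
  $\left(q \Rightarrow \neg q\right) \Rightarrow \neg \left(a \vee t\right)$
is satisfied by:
  {q: True, a: False, t: False}
  {q: True, t: True, a: False}
  {q: True, a: True, t: False}
  {q: True, t: True, a: True}
  {t: False, a: False, q: False}


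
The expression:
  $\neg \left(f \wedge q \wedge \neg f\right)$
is always true.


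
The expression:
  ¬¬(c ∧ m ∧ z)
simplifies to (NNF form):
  c ∧ m ∧ z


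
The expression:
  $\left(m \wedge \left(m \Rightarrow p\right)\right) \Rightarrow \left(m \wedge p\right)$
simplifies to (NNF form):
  $\text{True}$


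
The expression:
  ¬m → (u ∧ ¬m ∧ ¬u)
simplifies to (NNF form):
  m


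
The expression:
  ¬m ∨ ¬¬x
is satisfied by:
  {x: True, m: False}
  {m: False, x: False}
  {m: True, x: True}


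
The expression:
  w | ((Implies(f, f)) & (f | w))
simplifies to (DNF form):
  f | w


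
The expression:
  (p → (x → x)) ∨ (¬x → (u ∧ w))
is always true.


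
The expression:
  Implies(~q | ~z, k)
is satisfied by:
  {k: True, q: True, z: True}
  {k: True, q: True, z: False}
  {k: True, z: True, q: False}
  {k: True, z: False, q: False}
  {q: True, z: True, k: False}


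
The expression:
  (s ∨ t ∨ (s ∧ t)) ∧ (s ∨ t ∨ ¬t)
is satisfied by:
  {t: True, s: True}
  {t: True, s: False}
  {s: True, t: False}


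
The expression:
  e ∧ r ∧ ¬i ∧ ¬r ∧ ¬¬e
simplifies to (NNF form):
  False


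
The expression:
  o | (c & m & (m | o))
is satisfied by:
  {o: True, m: True, c: True}
  {o: True, m: True, c: False}
  {o: True, c: True, m: False}
  {o: True, c: False, m: False}
  {m: True, c: True, o: False}


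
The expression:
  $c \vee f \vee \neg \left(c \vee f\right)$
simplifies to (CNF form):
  $\text{True}$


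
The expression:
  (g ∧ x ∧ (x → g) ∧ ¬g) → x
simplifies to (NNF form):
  True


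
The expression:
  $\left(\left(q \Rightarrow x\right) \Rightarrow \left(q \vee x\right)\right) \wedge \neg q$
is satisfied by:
  {x: True, q: False}


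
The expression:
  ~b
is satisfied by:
  {b: False}


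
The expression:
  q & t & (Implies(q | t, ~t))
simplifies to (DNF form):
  False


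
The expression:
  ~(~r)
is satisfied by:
  {r: True}


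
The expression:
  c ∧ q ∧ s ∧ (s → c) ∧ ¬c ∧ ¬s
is never true.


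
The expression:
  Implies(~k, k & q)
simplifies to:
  k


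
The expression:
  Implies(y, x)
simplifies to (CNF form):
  x | ~y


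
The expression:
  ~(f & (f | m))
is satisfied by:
  {f: False}
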